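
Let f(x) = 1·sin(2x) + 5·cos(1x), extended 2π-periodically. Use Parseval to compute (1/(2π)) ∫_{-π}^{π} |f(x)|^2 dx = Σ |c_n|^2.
Σ |c_n|^2 = 13

Expand |f|^2 and use orthogonality of {sin(nx), cos(mx)} on [-π, π]:
  ∫_{-π}^{π} sin(nx)^2 dx = π, ∫ cos(mx)^2 dx = π, and cross terms integrate to 0.
So ∫_{-π}^{π} f(x)^2 dx = 1^2 · π + 5^2 · π = (1 + 25)π.
Divide by 2π: (1 + 25)/2 = 13.
By Parseval, this equals Σ |c_n|^2.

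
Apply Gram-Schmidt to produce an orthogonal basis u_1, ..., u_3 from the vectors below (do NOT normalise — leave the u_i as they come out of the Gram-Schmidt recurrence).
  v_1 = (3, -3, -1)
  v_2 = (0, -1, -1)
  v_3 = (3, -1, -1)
Orthogonal basis:
  u_1 = (3, -3, -1)
  u_2 = (-12/19, -7/19, -15/19)
  u_3 = (6/11, 9/11, -9/11)

Apply the Gram-Schmidt recurrence
  u_1 = v_1
  u_i = v_i − Σ_{j<i} ((v_i · u_j) / (u_j · u_j)) · u_j.

Step by step this gives:
  u_1 = (3, -3, -1)
  u_2 = (-12/19, -7/19, -15/19)
  u_3 = (6/11, 9/11, -9/11)

Orthogonality check:
  u_2 · u_1 = 0 (should be 0)
  u_3 · u_1 = 0 (should be 0)
  u_3 · u_2 = 0 (should be 0)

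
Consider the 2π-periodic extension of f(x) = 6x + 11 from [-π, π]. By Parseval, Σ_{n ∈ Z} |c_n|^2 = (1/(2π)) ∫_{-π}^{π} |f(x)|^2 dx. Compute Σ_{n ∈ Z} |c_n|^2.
Σ |c_n|^2 = 12π^2 + 121

Expand and integrate term by term over [-π, π]:
  ∫ (6x)^2 dx = 36·(2π^3/3); ∫ 2·6·(11)·x dx = 0 (odd integrand); ∫ 11^2 dx = 121·2π.
So (1/(2π)) ∫_{-π}^{π} (6x + 11)^2 dx = 36π^2/3 + 121 = 12π^2 + 121.
Parseval ⇒ Σ |c_n|^2 = 12π^2 + 121.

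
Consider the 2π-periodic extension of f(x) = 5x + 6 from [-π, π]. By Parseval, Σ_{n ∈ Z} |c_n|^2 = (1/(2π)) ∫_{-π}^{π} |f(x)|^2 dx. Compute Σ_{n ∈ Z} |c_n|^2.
Σ |c_n|^2 = 25π^2/3 + 36

Expand and integrate term by term over [-π, π]:
  ∫ (5x)^2 dx = 25·(2π^3/3); ∫ 2·5·(6)·x dx = 0 (odd integrand); ∫ 6^2 dx = 36·2π.
So (1/(2π)) ∫_{-π}^{π} (5x + 6)^2 dx = 25π^2/3 + 36 = 25π^2/3 + 36.
Parseval ⇒ Σ |c_n|^2 = 25π^2/3 + 36.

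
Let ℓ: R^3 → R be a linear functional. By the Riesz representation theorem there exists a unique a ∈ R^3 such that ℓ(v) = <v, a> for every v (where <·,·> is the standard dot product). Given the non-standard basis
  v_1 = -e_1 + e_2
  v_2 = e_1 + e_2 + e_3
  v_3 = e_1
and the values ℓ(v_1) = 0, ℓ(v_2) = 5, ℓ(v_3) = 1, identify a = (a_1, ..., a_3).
a = (1, 1, 3)

Write a = (a_1, ..., a_3) in the standard basis. For each basis vector v_i, ℓ(v_i) = <v_i, a> is a linear equation in the a_j's. Collect the n equations into a matrix system V a = ℓ, where row i of V is v_i (expressed in the standard basis). Since V is invertible (lower-triangular with 1s on the diagonal, up to permutation), solve by back-substitution:
  V =
[[-1, 1, 0],
 [1, 1, 1],
 [1, 0, 0]]
  V a = (0, 5, 1)
Solving gives a = (1, 1, 3).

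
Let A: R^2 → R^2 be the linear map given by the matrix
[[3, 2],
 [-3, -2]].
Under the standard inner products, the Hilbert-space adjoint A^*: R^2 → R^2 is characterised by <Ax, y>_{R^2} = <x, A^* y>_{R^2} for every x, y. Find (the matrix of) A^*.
A^* = A^T =
[[3, -3],
 [2, -2]]

For real matrices with standard dot products, the defining identity <Ax, y> = <x, A^* y> gives (Ax)^T y = x^T (A^*) y, i.e. x^T A^T y = x^T (A^*) y. Since this holds for all x, y, we must have A^* = A^T. Therefore
A^* =
[[3, -3],
 [2, -2]].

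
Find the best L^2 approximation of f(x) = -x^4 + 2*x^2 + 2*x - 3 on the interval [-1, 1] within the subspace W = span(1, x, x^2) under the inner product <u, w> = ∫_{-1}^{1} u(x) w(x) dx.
g(x) = 8*x^2/7 + 2*x - 102/35

The best approximation g ∈ W is the orthogonal projection of f onto W. Writing g = a_0 + a_1 x + a_2 x^2, the coefficients solve the normal equations G · a = b where
  G_{ij} = <φ_i, φ_j> and b_i = <f, φ_i>, with φ_0 = 1, φ_1 = x, φ_2 = x^2.
G =
  [2, 0, 2/3]
  [0, 2/3, 0]
  [2/3, 0, 2/5],
b = (-76/15, 4/3, -52/35).
Solving gives a_0 = -102/35, a_1 = 2, a_2 = 8/7, so
  g(x) = 8*x^2/7 + 2*x - 102/35.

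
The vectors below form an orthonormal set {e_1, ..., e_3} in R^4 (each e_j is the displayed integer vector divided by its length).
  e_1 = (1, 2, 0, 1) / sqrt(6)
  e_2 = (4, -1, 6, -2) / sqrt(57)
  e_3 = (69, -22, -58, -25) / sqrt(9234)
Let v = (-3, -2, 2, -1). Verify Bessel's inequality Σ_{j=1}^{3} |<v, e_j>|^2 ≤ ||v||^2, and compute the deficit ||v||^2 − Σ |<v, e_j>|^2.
Σ |<v, e_j>|^2 = 4358/243; ||v||^2 = 18; deficit = 16/243

Write each e_j = u_j / sqrt(<u_j, u_j>) where u_j is the displayed integer vector. Then <v, e_j> = <v, u_j> / sqrt(<u_j, u_j>), so |<v, e_j>|^2 = <v, u_j>^2 / <u_j, u_j>.
Coefficients: <v, e_1> = -8/sqrt(6), <v, e_2> = 4/sqrt(57), <v, e_3> = -254/sqrt(9234).
Square and sum: Σ |<v, e_j>|^2 = 4358/243.
Compute ||v||^2 = v·v = 18.
Deficit = 18 − 4358/243 = 16/243 ≥ 0, confirming Bessel's inequality. (The deficit equals ||v − Σ <v,e_j> e_j||^2, the squared distance from v to span{e_j}.)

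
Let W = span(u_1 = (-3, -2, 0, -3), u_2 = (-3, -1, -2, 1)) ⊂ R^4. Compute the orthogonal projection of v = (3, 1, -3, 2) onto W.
proj_W(v) = (63/38, 193/133, -92/133, 809/266)

Set up U = [u_1 | ... | u_2] ∈ R^(4×2). The projector onto W = col(U) is P = U (U^T U)^(-1) U^T.
Compute U^T U =
  [22, 8]
  [8, 15],
and U^T v = (-17, -2).
Solve U^T U · c = U^T v for the coefficients: c = (-239/266, 46/133). The projection is proj_W(v) = U c.
Check: (v - proj_W(v)) · u_1 = 0  (should be 0).
Check: (v - proj_W(v)) · u_2 = 0  (should be 0).
Result: proj_W(v) = (63/38, 193/133, -92/133, 809/266).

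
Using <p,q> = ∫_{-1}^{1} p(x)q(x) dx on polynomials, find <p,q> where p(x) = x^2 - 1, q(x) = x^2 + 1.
<p,q> = -8/5

Expand the product: p(x)·q(x) = x^4 - 1.
∫_{-1}^{1} of each monomial x^k gives [2/(k+1) if k even, 0 if k odd]. Integrating term-by-term (or equivalently evaluating the antiderivative F(x) = x^5/5 - x at the endpoints):
  F(1) − F(−1) = -4/5 − (4/5) = -8/5.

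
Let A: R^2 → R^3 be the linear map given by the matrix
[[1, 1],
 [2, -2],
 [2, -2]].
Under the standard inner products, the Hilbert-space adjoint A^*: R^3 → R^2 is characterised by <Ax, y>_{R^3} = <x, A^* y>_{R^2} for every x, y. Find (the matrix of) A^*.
A^* = A^T =
[[1, 2, 2],
 [1, -2, -2]]

For real matrices with standard dot products, the defining identity <Ax, y> = <x, A^* y> gives (Ax)^T y = x^T (A^*) y, i.e. x^T A^T y = x^T (A^*) y. Since this holds for all x, y, we must have A^* = A^T. Therefore
A^* =
[[1, 2, 2],
 [1, -2, -2]].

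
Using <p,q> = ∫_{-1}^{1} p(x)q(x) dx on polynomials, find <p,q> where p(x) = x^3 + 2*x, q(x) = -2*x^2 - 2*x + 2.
<p,q> = -52/15

Expand the product: p(x)·q(x) = -2*x^5 - 2*x^4 - 2*x^3 - 4*x^2 + 4*x.
∫_{-1}^{1} of each monomial x^k gives [2/(k+1) if k even, 0 if k odd]. Integrating term-by-term (or equivalently evaluating the antiderivative F(x) = -x^6/3 - 2*x^5/5 - x^4/2 - 4*x^3/3 + 2*x^2 at the endpoints):
  F(1) − F(−1) = -17/30 − (29/10) = -52/15.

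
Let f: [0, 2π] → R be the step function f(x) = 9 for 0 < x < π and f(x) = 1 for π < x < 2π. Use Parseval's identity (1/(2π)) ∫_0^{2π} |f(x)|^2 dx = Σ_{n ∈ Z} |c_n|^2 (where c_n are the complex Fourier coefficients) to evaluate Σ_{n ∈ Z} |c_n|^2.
Σ |c_n|^2 = 41

Parseval equates the L^2 energy of f (normalised by 1/(2π)) with the ℓ^2 sum of its Fourier coefficients: (1/(2π)) ∫_0^{2π} |f|^2 = Σ |c_n|^2.
Compute the left side: (1/(2π)) [∫_0^π 9^2 dx + ∫_π^{2π} 1^2 dx] = (1/(2π)) · (81π + 1π) = (81 + 1)/2 = 41.
So Σ_{n ∈ Z} |c_n|^2 = 41.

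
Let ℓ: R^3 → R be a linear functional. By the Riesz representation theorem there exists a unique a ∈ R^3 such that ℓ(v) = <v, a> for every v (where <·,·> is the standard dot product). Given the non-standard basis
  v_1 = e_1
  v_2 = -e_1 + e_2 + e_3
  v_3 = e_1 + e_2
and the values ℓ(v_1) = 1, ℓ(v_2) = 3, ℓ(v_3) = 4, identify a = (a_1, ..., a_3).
a = (1, 3, 1)

Write a = (a_1, ..., a_3) in the standard basis. For each basis vector v_i, ℓ(v_i) = <v_i, a> is a linear equation in the a_j's. Collect the n equations into a matrix system V a = ℓ, where row i of V is v_i (expressed in the standard basis). Since V is invertible (lower-triangular with 1s on the diagonal, up to permutation), solve by back-substitution:
  V =
[[1, 0, 0],
 [-1, 1, 1],
 [1, 1, 0]]
  V a = (1, 3, 4)
Solving gives a = (1, 3, 1).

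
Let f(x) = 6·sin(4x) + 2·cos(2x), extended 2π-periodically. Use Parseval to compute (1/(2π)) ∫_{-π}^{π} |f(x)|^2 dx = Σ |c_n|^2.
Σ |c_n|^2 = 20

Expand |f|^2 and use orthogonality of {sin(nx), cos(mx)} on [-π, π]:
  ∫_{-π}^{π} sin(nx)^2 dx = π, ∫ cos(mx)^2 dx = π, and cross terms integrate to 0.
So ∫_{-π}^{π} f(x)^2 dx = 6^2 · π + 2^2 · π = (36 + 4)π.
Divide by 2π: (36 + 4)/2 = 20.
By Parseval, this equals Σ |c_n|^2.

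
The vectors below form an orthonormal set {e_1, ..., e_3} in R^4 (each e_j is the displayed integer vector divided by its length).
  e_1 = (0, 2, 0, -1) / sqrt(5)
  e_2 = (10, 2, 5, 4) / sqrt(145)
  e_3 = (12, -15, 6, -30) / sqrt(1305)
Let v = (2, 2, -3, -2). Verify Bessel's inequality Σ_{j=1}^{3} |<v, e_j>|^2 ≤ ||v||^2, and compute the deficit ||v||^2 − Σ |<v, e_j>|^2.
Σ |<v, e_j>|^2 = 41/5; ||v||^2 = 21; deficit = 64/5

Write each e_j = u_j / sqrt(<u_j, u_j>) where u_j is the displayed integer vector. Then <v, e_j> = <v, u_j> / sqrt(<u_j, u_j>), so |<v, e_j>|^2 = <v, u_j>^2 / <u_j, u_j>.
Coefficients: <v, e_1> = 6/sqrt(5), <v, e_2> = 1/sqrt(145), <v, e_3> = 36/sqrt(1305).
Square and sum: Σ |<v, e_j>|^2 = 41/5.
Compute ||v||^2 = v·v = 21.
Deficit = 21 − 41/5 = 64/5 ≥ 0, confirming Bessel's inequality. (The deficit equals ||v − Σ <v,e_j> e_j||^2, the squared distance from v to span{e_j}.)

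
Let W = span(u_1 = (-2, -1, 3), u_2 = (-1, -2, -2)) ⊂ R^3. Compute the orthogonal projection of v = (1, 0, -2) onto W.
proj_W(v) = (53/61, 7/61, -125/61)

Set up U = [u_1 | ... | u_2] ∈ R^(3×2). The projector onto W = col(U) is P = U (U^T U)^(-1) U^T.
Compute U^T U =
  [14, -2]
  [-2, 9],
and U^T v = (-8, 3).
Solve U^T U · c = U^T v for the coefficients: c = (-33/61, 13/61). The projection is proj_W(v) = U c.
Check: (v - proj_W(v)) · u_1 = 0  (should be 0).
Check: (v - proj_W(v)) · u_2 = 0  (should be 0).
Result: proj_W(v) = (53/61, 7/61, -125/61).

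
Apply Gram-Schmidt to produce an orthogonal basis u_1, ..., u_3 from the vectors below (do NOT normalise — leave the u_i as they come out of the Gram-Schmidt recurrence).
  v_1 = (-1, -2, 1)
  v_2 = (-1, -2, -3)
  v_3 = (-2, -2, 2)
Orthogonal basis:
  u_1 = (-1, -2, 1)
  u_2 = (-2/3, -4/3, -10/3)
  u_3 = (-4/5, 2/5, 0)

Apply the Gram-Schmidt recurrence
  u_1 = v_1
  u_i = v_i − Σ_{j<i} ((v_i · u_j) / (u_j · u_j)) · u_j.

Step by step this gives:
  u_1 = (-1, -2, 1)
  u_2 = (-2/3, -4/3, -10/3)
  u_3 = (-4/5, 2/5, 0)

Orthogonality check:
  u_2 · u_1 = 0 (should be 0)
  u_3 · u_1 = 0 (should be 0)
  u_3 · u_2 = 0 (should be 0)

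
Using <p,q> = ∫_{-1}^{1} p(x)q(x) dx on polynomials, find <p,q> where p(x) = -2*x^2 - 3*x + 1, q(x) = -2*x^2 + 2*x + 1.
<p,q> = -46/15

Expand the product: p(x)·q(x) = 4*x^4 + 2*x^3 - 10*x^2 - x + 1.
∫_{-1}^{1} of each monomial x^k gives [2/(k+1) if k even, 0 if k odd]. Integrating term-by-term (or equivalently evaluating the antiderivative F(x) = 4*x^5/5 + x^4/2 - 10*x^3/3 - x^2/2 + x at the endpoints):
  F(1) − F(−1) = -23/15 − (23/15) = -46/15.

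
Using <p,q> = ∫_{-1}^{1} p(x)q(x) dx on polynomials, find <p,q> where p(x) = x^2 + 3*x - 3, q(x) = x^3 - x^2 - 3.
<p,q> = 94/5

Expand the product: p(x)·q(x) = x^5 + 2*x^4 - 6*x^3 - 9*x + 9.
∫_{-1}^{1} of each monomial x^k gives [2/(k+1) if k even, 0 if k odd]. Integrating term-by-term (or equivalently evaluating the antiderivative F(x) = x^6/6 + 2*x^5/5 - 3*x^4/2 - 9*x^2/2 + 9*x at the endpoints):
  F(1) − F(−1) = 107/30 − (-457/30) = 94/5.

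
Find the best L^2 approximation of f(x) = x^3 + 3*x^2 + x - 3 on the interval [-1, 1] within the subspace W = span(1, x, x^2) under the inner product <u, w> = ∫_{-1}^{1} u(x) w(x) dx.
g(x) = 3*x^2 + 8*x/5 - 3

The best approximation g ∈ W is the orthogonal projection of f onto W. Writing g = a_0 + a_1 x + a_2 x^2, the coefficients solve the normal equations G · a = b where
  G_{ij} = <φ_i, φ_j> and b_i = <f, φ_i>, with φ_0 = 1, φ_1 = x, φ_2 = x^2.
G =
  [2, 0, 2/3]
  [0, 2/3, 0]
  [2/3, 0, 2/5],
b = (-4, 16/15, -4/5).
Solving gives a_0 = -3, a_1 = 8/5, a_2 = 3, so
  g(x) = 3*x^2 + 8*x/5 - 3.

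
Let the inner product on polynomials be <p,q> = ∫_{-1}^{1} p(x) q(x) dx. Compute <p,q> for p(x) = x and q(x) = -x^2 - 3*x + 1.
<p,q> = -2

Expand the product: p(x)·q(x) = -x^3 - 3*x^2 + x.
∫_{-1}^{1} of each monomial x^k gives [2/(k+1) if k even, 0 if k odd]. Integrating term-by-term (or equivalently evaluating the antiderivative F(x) = -x^4/4 - x^3 + x^2/2 at the endpoints):
  F(1) − F(−1) = -3/4 − (5/4) = -2.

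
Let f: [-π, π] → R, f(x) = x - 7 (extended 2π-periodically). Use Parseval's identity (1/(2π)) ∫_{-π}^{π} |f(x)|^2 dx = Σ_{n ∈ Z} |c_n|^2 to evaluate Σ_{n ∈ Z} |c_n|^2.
Σ |c_n|^2 = π^2/3 + 49

Expand and integrate term by term over [-π, π]:
  ∫ (x)^2 dx = 1·(2π^3/3); ∫ 2·1·(-7)·x dx = 0 (odd integrand); ∫ (-7)^2 dx = 49·2π.
So (1/(2π)) ∫_{-π}^{π} (x - 7)^2 dx = 1π^2/3 + 49 = π^2/3 + 49.
Parseval ⇒ Σ |c_n|^2 = π^2/3 + 49.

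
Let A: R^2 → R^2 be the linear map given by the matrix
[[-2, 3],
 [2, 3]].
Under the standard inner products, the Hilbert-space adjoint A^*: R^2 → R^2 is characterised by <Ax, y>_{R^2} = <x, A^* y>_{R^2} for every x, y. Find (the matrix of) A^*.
A^* = A^T =
[[-2, 2],
 [3, 3]]

For real matrices with standard dot products, the defining identity <Ax, y> = <x, A^* y> gives (Ax)^T y = x^T (A^*) y, i.e. x^T A^T y = x^T (A^*) y. Since this holds for all x, y, we must have A^* = A^T. Therefore
A^* =
[[-2, 2],
 [3, 3]].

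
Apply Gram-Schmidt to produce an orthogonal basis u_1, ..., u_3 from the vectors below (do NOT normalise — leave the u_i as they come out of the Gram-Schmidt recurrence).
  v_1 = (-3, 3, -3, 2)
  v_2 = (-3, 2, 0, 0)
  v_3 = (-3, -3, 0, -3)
Orthogonal basis:
  u_1 = (-3, 3, -3, 2)
  u_2 = (-48/31, 17/31, 45/31, -30/31)
  u_3 = (-177/89, -531/178, -369/178, -144/89)

Apply the Gram-Schmidt recurrence
  u_1 = v_1
  u_i = v_i − Σ_{j<i} ((v_i · u_j) / (u_j · u_j)) · u_j.

Step by step this gives:
  u_1 = (-3, 3, -3, 2)
  u_2 = (-48/31, 17/31, 45/31, -30/31)
  u_3 = (-177/89, -531/178, -369/178, -144/89)

Orthogonality check:
  u_2 · u_1 = 0 (should be 0)
  u_3 · u_1 = 0 (should be 0)
  u_3 · u_2 = 0 (should be 0)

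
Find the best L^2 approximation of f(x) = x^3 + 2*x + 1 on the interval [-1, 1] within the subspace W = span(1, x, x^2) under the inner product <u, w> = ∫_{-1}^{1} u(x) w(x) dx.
g(x) = 13*x/5 + 1

The best approximation g ∈ W is the orthogonal projection of f onto W. Writing g = a_0 + a_1 x + a_2 x^2, the coefficients solve the normal equations G · a = b where
  G_{ij} = <φ_i, φ_j> and b_i = <f, φ_i>, with φ_0 = 1, φ_1 = x, φ_2 = x^2.
G =
  [2, 0, 2/3]
  [0, 2/3, 0]
  [2/3, 0, 2/5],
b = (2, 26/15, 2/3).
Solving gives a_0 = 1, a_1 = 13/5, a_2 = 0, so
  g(x) = 13*x/5 + 1.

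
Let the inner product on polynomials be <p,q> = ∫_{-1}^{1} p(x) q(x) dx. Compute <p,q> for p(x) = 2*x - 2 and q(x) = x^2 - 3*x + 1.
<p,q> = -28/3

Expand the product: p(x)·q(x) = 2*x^3 - 8*x^2 + 8*x - 2.
∫_{-1}^{1} of each monomial x^k gives [2/(k+1) if k even, 0 if k odd]. Integrating term-by-term (or equivalently evaluating the antiderivative F(x) = x^4/2 - 8*x^3/3 + 4*x^2 - 2*x at the endpoints):
  F(1) − F(−1) = -1/6 − (55/6) = -28/3.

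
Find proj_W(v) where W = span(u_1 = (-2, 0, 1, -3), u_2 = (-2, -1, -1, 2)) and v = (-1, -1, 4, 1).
proj_W(v) = (-112/131, -23/131, 10/131, -53/131)

Set up U = [u_1 | ... | u_2] ∈ R^(4×2). The projector onto W = col(U) is P = U (U^T U)^(-1) U^T.
Compute U^T U =
  [14, -3]
  [-3, 10],
and U^T v = (3, 1).
Solve U^T U · c = U^T v for the coefficients: c = (33/131, 23/131). The projection is proj_W(v) = U c.
Check: (v - proj_W(v)) · u_1 = 0  (should be 0).
Check: (v - proj_W(v)) · u_2 = 0  (should be 0).
Result: proj_W(v) = (-112/131, -23/131, 10/131, -53/131).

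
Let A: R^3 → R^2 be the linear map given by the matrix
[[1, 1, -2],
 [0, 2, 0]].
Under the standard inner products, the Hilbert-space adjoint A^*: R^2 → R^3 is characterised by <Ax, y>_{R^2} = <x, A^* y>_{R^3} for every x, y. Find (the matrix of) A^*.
A^* = A^T =
[[1, 0],
 [1, 2],
 [-2, 0]]

For real matrices with standard dot products, the defining identity <Ax, y> = <x, A^* y> gives (Ax)^T y = x^T (A^*) y, i.e. x^T A^T y = x^T (A^*) y. Since this holds for all x, y, we must have A^* = A^T. Therefore
A^* =
[[1, 0],
 [1, 2],
 [-2, 0]].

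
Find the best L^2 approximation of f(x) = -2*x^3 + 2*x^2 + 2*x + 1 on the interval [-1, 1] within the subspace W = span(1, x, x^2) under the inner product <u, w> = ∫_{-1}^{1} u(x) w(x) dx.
g(x) = 2*x^2 + 4*x/5 + 1

The best approximation g ∈ W is the orthogonal projection of f onto W. Writing g = a_0 + a_1 x + a_2 x^2, the coefficients solve the normal equations G · a = b where
  G_{ij} = <φ_i, φ_j> and b_i = <f, φ_i>, with φ_0 = 1, φ_1 = x, φ_2 = x^2.
G =
  [2, 0, 2/3]
  [0, 2/3, 0]
  [2/3, 0, 2/5],
b = (10/3, 8/15, 22/15).
Solving gives a_0 = 1, a_1 = 4/5, a_2 = 2, so
  g(x) = 2*x^2 + 4*x/5 + 1.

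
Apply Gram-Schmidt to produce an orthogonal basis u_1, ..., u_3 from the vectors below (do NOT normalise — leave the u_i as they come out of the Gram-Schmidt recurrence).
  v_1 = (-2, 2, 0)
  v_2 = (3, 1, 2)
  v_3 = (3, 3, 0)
Orthogonal basis:
  u_1 = (-2, 2, 0)
  u_2 = (2, 2, 2)
  u_3 = (1, 1, -2)

Apply the Gram-Schmidt recurrence
  u_1 = v_1
  u_i = v_i − Σ_{j<i} ((v_i · u_j) / (u_j · u_j)) · u_j.

Step by step this gives:
  u_1 = (-2, 2, 0)
  u_2 = (2, 2, 2)
  u_3 = (1, 1, -2)

Orthogonality check:
  u_2 · u_1 = 0 (should be 0)
  u_3 · u_1 = 0 (should be 0)
  u_3 · u_2 = 0 (should be 0)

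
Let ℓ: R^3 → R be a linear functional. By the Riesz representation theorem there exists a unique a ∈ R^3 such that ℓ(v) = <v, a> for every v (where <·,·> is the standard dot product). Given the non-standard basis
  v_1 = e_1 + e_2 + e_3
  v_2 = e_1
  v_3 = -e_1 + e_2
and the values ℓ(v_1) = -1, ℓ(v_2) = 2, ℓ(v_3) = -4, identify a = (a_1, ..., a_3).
a = (2, -2, -1)

Write a = (a_1, ..., a_3) in the standard basis. For each basis vector v_i, ℓ(v_i) = <v_i, a> is a linear equation in the a_j's. Collect the n equations into a matrix system V a = ℓ, where row i of V is v_i (expressed in the standard basis). Since V is invertible (lower-triangular with 1s on the diagonal, up to permutation), solve by back-substitution:
  V =
[[1, 1, 1],
 [1, 0, 0],
 [-1, 1, 0]]
  V a = (-1, 2, -4)
Solving gives a = (2, -2, -1).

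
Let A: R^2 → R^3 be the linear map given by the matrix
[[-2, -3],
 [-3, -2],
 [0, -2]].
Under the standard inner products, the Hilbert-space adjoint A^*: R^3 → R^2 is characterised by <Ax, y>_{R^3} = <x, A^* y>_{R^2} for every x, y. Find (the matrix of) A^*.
A^* = A^T =
[[-2, -3, 0],
 [-3, -2, -2]]

For real matrices with standard dot products, the defining identity <Ax, y> = <x, A^* y> gives (Ax)^T y = x^T (A^*) y, i.e. x^T A^T y = x^T (A^*) y. Since this holds for all x, y, we must have A^* = A^T. Therefore
A^* =
[[-2, -3, 0],
 [-3, -2, -2]].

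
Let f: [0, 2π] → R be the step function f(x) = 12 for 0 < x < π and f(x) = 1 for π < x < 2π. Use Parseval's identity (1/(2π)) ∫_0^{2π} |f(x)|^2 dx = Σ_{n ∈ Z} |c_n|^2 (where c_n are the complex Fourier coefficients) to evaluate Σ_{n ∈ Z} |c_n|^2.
Σ |c_n|^2 = 145/2

Parseval equates the L^2 energy of f (normalised by 1/(2π)) with the ℓ^2 sum of its Fourier coefficients: (1/(2π)) ∫_0^{2π} |f|^2 = Σ |c_n|^2.
Compute the left side: (1/(2π)) [∫_0^π 12^2 dx + ∫_π^{2π} 1^2 dx] = (1/(2π)) · (144π + 1π) = (144 + 1)/2 = 145/2.
So Σ_{n ∈ Z} |c_n|^2 = 145/2.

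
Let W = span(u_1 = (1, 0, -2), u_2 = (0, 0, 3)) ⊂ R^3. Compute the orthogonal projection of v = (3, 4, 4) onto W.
proj_W(v) = (3, 0, 4)

Set up U = [u_1 | ... | u_2] ∈ R^(3×2). The projector onto W = col(U) is P = U (U^T U)^(-1) U^T.
Compute U^T U =
  [5, -6]
  [-6, 9],
and U^T v = (-5, 12).
Solve U^T U · c = U^T v for the coefficients: c = (3, 10/3). The projection is proj_W(v) = U c.
Check: (v - proj_W(v)) · u_1 = 0  (should be 0).
Check: (v - proj_W(v)) · u_2 = 0  (should be 0).
Result: proj_W(v) = (3, 0, 4).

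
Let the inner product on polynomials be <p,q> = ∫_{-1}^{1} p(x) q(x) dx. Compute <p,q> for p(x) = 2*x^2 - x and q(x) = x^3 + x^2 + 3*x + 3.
<p,q> = 12/5

Expand the product: p(x)·q(x) = 2*x^5 + x^4 + 5*x^3 + 3*x^2 - 3*x.
∫_{-1}^{1} of each monomial x^k gives [2/(k+1) if k even, 0 if k odd]. Integrating term-by-term (or equivalently evaluating the antiderivative F(x) = x^6/3 + x^5/5 + 5*x^4/4 + x^3 - 3*x^2/2 at the endpoints):
  F(1) − F(−1) = 77/60 − (-67/60) = 12/5.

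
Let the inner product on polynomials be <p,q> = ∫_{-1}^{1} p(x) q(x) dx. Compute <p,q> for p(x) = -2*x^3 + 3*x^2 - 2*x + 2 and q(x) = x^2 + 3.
<p,q> = 308/15

Expand the product: p(x)·q(x) = -2*x^5 + 3*x^4 - 8*x^3 + 11*x^2 - 6*x + 6.
∫_{-1}^{1} of each monomial x^k gives [2/(k+1) if k even, 0 if k odd]. Integrating term-by-term (or equivalently evaluating the antiderivative F(x) = -x^6/3 + 3*x^5/5 - 2*x^4 + 11*x^3/3 - 3*x^2 + 6*x at the endpoints):
  F(1) − F(−1) = 74/15 − (-78/5) = 308/15.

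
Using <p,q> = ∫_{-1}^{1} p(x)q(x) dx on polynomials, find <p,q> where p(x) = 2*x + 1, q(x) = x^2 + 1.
<p,q> = 8/3

Expand the product: p(x)·q(x) = 2*x^3 + x^2 + 2*x + 1.
∫_{-1}^{1} of each monomial x^k gives [2/(k+1) if k even, 0 if k odd]. Integrating term-by-term (or equivalently evaluating the antiderivative F(x) = x^4/2 + x^3/3 + x^2 + x at the endpoints):
  F(1) − F(−1) = 17/6 − (1/6) = 8/3.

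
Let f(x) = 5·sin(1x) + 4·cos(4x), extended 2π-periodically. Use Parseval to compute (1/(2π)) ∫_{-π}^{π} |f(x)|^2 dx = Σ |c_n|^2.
Σ |c_n|^2 = 41/2

Expand |f|^2 and use orthogonality of {sin(nx), cos(mx)} on [-π, π]:
  ∫_{-π}^{π} sin(nx)^2 dx = π, ∫ cos(mx)^2 dx = π, and cross terms integrate to 0.
So ∫_{-π}^{π} f(x)^2 dx = 5^2 · π + 4^2 · π = (25 + 16)π.
Divide by 2π: (25 + 16)/2 = 41/2.
By Parseval, this equals Σ |c_n|^2.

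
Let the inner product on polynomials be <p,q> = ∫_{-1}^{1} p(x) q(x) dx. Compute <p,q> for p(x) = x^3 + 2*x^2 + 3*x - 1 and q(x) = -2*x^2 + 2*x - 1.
<p,q> = 26/5

Expand the product: p(x)·q(x) = -2*x^5 - 2*x^4 - 3*x^3 + 6*x^2 - 5*x + 1.
∫_{-1}^{1} of each monomial x^k gives [2/(k+1) if k even, 0 if k odd]. Integrating term-by-term (or equivalently evaluating the antiderivative F(x) = -x^6/3 - 2*x^5/5 - 3*x^4/4 + 2*x^3 - 5*x^2/2 + x at the endpoints):
  F(1) − F(−1) = -59/60 − (-371/60) = 26/5.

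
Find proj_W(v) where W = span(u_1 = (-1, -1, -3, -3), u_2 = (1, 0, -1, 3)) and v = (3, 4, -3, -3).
proj_W(v) = (-83/171, -100/171, -317/171, -83/57)

Set up U = [u_1 | ... | u_2] ∈ R^(4×2). The projector onto W = col(U) is P = U (U^T U)^(-1) U^T.
Compute U^T U =
  [20, -7]
  [-7, 11],
and U^T v = (11, -3).
Solve U^T U · c = U^T v for the coefficients: c = (100/171, 17/171). The projection is proj_W(v) = U c.
Check: (v - proj_W(v)) · u_1 = 0  (should be 0).
Check: (v - proj_W(v)) · u_2 = 0  (should be 0).
Result: proj_W(v) = (-83/171, -100/171, -317/171, -83/57).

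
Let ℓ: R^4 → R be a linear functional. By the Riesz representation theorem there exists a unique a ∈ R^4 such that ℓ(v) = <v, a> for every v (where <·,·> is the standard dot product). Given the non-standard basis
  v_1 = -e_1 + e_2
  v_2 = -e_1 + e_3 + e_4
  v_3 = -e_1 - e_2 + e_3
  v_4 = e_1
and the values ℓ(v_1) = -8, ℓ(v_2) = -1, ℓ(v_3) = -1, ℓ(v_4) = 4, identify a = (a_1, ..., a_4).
a = (4, -4, -1, 4)

Write a = (a_1, ..., a_4) in the standard basis. For each basis vector v_i, ℓ(v_i) = <v_i, a> is a linear equation in the a_j's. Collect the n equations into a matrix system V a = ℓ, where row i of V is v_i (expressed in the standard basis). Since V is invertible (lower-triangular with 1s on the diagonal, up to permutation), solve by back-substitution:
  V =
[[-1, 1, 0, 0],
 [-1, 0, 1, 1],
 [-1, -1, 1, 0],
 [1, 0, 0, 0]]
  V a = (-8, -1, -1, 4)
Solving gives a = (4, -4, -1, 4).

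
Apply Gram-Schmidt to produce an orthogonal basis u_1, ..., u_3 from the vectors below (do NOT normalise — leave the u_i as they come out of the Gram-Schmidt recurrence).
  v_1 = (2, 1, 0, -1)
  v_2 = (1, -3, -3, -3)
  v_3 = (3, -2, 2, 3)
Orthogonal basis:
  u_1 = (2, 1, 0, -1)
  u_2 = (1/3, -10/3, -3, -8/3)
  u_3 = (225/82, -241/82, 107/82, 209/82)

Apply the Gram-Schmidt recurrence
  u_1 = v_1
  u_i = v_i − Σ_{j<i} ((v_i · u_j) / (u_j · u_j)) · u_j.

Step by step this gives:
  u_1 = (2, 1, 0, -1)
  u_2 = (1/3, -10/3, -3, -8/3)
  u_3 = (225/82, -241/82, 107/82, 209/82)

Orthogonality check:
  u_2 · u_1 = 0 (should be 0)
  u_3 · u_1 = 0 (should be 0)
  u_3 · u_2 = 0 (should be 0)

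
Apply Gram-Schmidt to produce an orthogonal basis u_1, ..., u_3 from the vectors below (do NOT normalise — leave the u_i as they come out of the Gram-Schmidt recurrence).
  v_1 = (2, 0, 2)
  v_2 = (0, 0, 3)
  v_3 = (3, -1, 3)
Orthogonal basis:
  u_1 = (2, 0, 2)
  u_2 = (-3/2, 0, 3/2)
  u_3 = (0, -1, 0)

Apply the Gram-Schmidt recurrence
  u_1 = v_1
  u_i = v_i − Σ_{j<i} ((v_i · u_j) / (u_j · u_j)) · u_j.

Step by step this gives:
  u_1 = (2, 0, 2)
  u_2 = (-3/2, 0, 3/2)
  u_3 = (0, -1, 0)

Orthogonality check:
  u_2 · u_1 = 0 (should be 0)
  u_3 · u_1 = 0 (should be 0)
  u_3 · u_2 = 0 (should be 0)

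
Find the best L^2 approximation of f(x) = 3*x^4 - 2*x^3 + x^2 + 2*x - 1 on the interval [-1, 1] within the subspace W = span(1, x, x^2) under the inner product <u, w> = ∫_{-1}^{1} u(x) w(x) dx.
g(x) = 25*x^2/7 + 4*x/5 - 44/35

The best approximation g ∈ W is the orthogonal projection of f onto W. Writing g = a_0 + a_1 x + a_2 x^2, the coefficients solve the normal equations G · a = b where
  G_{ij} = <φ_i, φ_j> and b_i = <f, φ_i>, with φ_0 = 1, φ_1 = x, φ_2 = x^2.
G =
  [2, 0, 2/3]
  [0, 2/3, 0]
  [2/3, 0, 2/5],
b = (-2/15, 8/15, 62/105).
Solving gives a_0 = -44/35, a_1 = 4/5, a_2 = 25/7, so
  g(x) = 25*x^2/7 + 4*x/5 - 44/35.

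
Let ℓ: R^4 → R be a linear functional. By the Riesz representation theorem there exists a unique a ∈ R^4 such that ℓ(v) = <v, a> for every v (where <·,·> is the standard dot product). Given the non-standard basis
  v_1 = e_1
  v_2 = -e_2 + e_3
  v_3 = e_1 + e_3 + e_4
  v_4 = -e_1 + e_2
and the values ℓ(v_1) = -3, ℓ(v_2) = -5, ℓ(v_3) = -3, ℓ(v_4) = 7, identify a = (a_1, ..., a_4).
a = (-3, 4, -1, 1)

Write a = (a_1, ..., a_4) in the standard basis. For each basis vector v_i, ℓ(v_i) = <v_i, a> is a linear equation in the a_j's. Collect the n equations into a matrix system V a = ℓ, where row i of V is v_i (expressed in the standard basis). Since V is invertible (lower-triangular with 1s on the diagonal, up to permutation), solve by back-substitution:
  V =
[[1, 0, 0, 0],
 [0, -1, 1, 0],
 [1, 0, 1, 1],
 [-1, 1, 0, 0]]
  V a = (-3, -5, -3, 7)
Solving gives a = (-3, 4, -1, 1).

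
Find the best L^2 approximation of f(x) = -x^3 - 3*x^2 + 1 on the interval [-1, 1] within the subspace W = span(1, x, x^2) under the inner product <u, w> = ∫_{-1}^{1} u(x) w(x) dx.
g(x) = -3*x^2 - 3*x/5 + 1

The best approximation g ∈ W is the orthogonal projection of f onto W. Writing g = a_0 + a_1 x + a_2 x^2, the coefficients solve the normal equations G · a = b where
  G_{ij} = <φ_i, φ_j> and b_i = <f, φ_i>, with φ_0 = 1, φ_1 = x, φ_2 = x^2.
G =
  [2, 0, 2/3]
  [0, 2/3, 0]
  [2/3, 0, 2/5],
b = (0, -2/5, -8/15).
Solving gives a_0 = 1, a_1 = -3/5, a_2 = -3, so
  g(x) = -3*x^2 - 3*x/5 + 1.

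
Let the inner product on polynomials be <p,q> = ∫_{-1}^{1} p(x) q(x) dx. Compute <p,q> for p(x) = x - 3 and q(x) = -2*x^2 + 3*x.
<p,q> = 6

Expand the product: p(x)·q(x) = -2*x^3 + 9*x^2 - 9*x.
∫_{-1}^{1} of each monomial x^k gives [2/(k+1) if k even, 0 if k odd]. Integrating term-by-term (or equivalently evaluating the antiderivative F(x) = -x^4/2 + 3*x^3 - 9*x^2/2 at the endpoints):
  F(1) − F(−1) = -2 − (-8) = 6.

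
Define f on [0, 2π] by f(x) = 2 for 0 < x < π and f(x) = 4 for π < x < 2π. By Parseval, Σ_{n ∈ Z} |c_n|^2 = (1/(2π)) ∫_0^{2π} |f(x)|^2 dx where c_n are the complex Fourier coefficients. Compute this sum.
Σ |c_n|^2 = 10

Parseval equates the L^2 energy of f (normalised by 1/(2π)) with the ℓ^2 sum of its Fourier coefficients: (1/(2π)) ∫_0^{2π} |f|^2 = Σ |c_n|^2.
Compute the left side: (1/(2π)) [∫_0^π 2^2 dx + ∫_π^{2π} 4^2 dx] = (1/(2π)) · (4π + 16π) = (4 + 16)/2 = 10.
So Σ_{n ∈ Z} |c_n|^2 = 10.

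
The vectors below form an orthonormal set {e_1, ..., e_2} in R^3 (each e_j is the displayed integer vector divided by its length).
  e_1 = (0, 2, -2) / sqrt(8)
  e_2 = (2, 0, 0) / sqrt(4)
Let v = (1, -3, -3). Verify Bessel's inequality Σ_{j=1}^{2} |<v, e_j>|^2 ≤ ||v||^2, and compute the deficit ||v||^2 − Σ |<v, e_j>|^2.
Σ |<v, e_j>|^2 = 1; ||v||^2 = 19; deficit = 18

Write each e_j = u_j / sqrt(<u_j, u_j>) where u_j is the displayed integer vector. Then <v, e_j> = <v, u_j> / sqrt(<u_j, u_j>), so |<v, e_j>|^2 = <v, u_j>^2 / <u_j, u_j>.
Coefficients: <v, e_1> = 0/sqrt(8), <v, e_2> = 2/sqrt(4).
Square and sum: Σ |<v, e_j>|^2 = 1.
Compute ||v||^2 = v·v = 19.
Deficit = 19 − 1 = 18 ≥ 0, confirming Bessel's inequality. (The deficit equals ||v − Σ <v,e_j> e_j||^2, the squared distance from v to span{e_j}.)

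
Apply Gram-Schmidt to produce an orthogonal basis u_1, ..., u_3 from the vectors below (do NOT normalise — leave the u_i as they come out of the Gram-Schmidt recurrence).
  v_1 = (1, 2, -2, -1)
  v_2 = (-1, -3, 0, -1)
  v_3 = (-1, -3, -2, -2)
Orthogonal basis:
  u_1 = (1, 2, -2, -1)
  u_2 = (-2/5, -9/5, -6/5, -8/5)
  u_3 = (-21/74, -1/37, -13/37, 27/74)

Apply the Gram-Schmidt recurrence
  u_1 = v_1
  u_i = v_i − Σ_{j<i} ((v_i · u_j) / (u_j · u_j)) · u_j.

Step by step this gives:
  u_1 = (1, 2, -2, -1)
  u_2 = (-2/5, -9/5, -6/5, -8/5)
  u_3 = (-21/74, -1/37, -13/37, 27/74)

Orthogonality check:
  u_2 · u_1 = 0 (should be 0)
  u_3 · u_1 = 0 (should be 0)
  u_3 · u_2 = 0 (should be 0)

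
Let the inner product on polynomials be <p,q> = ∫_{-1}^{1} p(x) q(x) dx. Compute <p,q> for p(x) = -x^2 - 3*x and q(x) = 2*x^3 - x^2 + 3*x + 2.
<p,q> = -28/3

Expand the product: p(x)·q(x) = -2*x^5 - 5*x^4 - 11*x^2 - 6*x.
∫_{-1}^{1} of each monomial x^k gives [2/(k+1) if k even, 0 if k odd]. Integrating term-by-term (or equivalently evaluating the antiderivative F(x) = -x^6/3 - x^5 - 11*x^3/3 - 3*x^2 at the endpoints):
  F(1) − F(−1) = -8 − (4/3) = -28/3.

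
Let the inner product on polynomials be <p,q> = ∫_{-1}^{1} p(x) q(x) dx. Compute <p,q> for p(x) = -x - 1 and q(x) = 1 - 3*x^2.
<p,q> = 0

Expand the product: p(x)·q(x) = 3*x^3 + 3*x^2 - x - 1.
∫_{-1}^{1} of each monomial x^k gives [2/(k+1) if k even, 0 if k odd]. Integrating term-by-term (or equivalently evaluating the antiderivative F(x) = 3*x^4/4 + x^3 - x^2/2 - x at the endpoints):
  F(1) − F(−1) = 1/4 − (1/4) = 0.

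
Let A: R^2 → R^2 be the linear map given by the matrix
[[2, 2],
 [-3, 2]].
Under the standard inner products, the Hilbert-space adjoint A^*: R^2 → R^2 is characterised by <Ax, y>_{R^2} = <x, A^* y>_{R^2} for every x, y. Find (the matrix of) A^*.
A^* = A^T =
[[2, -3],
 [2, 2]]

For real matrices with standard dot products, the defining identity <Ax, y> = <x, A^* y> gives (Ax)^T y = x^T (A^*) y, i.e. x^T A^T y = x^T (A^*) y. Since this holds for all x, y, we must have A^* = A^T. Therefore
A^* =
[[2, -3],
 [2, 2]].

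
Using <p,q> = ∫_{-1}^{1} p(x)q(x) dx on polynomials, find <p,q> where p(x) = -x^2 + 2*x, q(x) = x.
<p,q> = 4/3

Expand the product: p(x)·q(x) = -x^3 + 2*x^2.
∫_{-1}^{1} of each monomial x^k gives [2/(k+1) if k even, 0 if k odd]. Integrating term-by-term (or equivalently evaluating the antiderivative F(x) = -x^4/4 + 2*x^3/3 at the endpoints):
  F(1) − F(−1) = 5/12 − (-11/12) = 4/3.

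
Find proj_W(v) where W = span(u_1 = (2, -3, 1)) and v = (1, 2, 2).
proj_W(v) = (-2/7, 3/7, -1/7)

Set up U = [u_1 | ... | u_1] ∈ R^(3×1). The projector onto W = col(U) is P = U (U^T U)^(-1) U^T.
Compute U^T U =
  [14],
and U^T v = (-2).
Solve U^T U · c = U^T v for the coefficients: c = (-1/7). The projection is proj_W(v) = U c.
Check: (v - proj_W(v)) · u_1 = 0  (should be 0).
Result: proj_W(v) = (-2/7, 3/7, -1/7).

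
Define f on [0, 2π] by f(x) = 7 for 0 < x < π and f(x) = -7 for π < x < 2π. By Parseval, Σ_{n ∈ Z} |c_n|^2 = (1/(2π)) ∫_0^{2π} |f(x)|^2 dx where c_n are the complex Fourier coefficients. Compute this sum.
Σ |c_n|^2 = 49

Parseval equates the L^2 energy of f (normalised by 1/(2π)) with the ℓ^2 sum of its Fourier coefficients: (1/(2π)) ∫_0^{2π} |f|^2 = Σ |c_n|^2.
Compute the left side: (1/(2π)) [∫_0^π 7^2 dx + ∫_π^{2π} (-7)^2 dx] = (1/(2π)) · (49π + 49π) = (49 + 49)/2 = 49.
So Σ_{n ∈ Z} |c_n|^2 = 49.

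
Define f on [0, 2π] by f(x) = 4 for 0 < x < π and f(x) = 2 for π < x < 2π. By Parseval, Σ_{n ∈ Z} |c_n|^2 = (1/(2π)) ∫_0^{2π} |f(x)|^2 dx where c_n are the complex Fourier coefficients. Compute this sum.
Σ |c_n|^2 = 10

Parseval equates the L^2 energy of f (normalised by 1/(2π)) with the ℓ^2 sum of its Fourier coefficients: (1/(2π)) ∫_0^{2π} |f|^2 = Σ |c_n|^2.
Compute the left side: (1/(2π)) [∫_0^π 4^2 dx + ∫_π^{2π} 2^2 dx] = (1/(2π)) · (16π + 4π) = (16 + 4)/2 = 10.
So Σ_{n ∈ Z} |c_n|^2 = 10.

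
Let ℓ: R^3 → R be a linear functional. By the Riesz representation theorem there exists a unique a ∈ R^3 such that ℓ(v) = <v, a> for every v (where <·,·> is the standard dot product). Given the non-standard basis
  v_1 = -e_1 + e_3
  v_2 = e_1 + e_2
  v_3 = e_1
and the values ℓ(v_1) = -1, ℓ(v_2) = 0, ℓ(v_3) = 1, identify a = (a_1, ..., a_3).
a = (1, -1, 0)

Write a = (a_1, ..., a_3) in the standard basis. For each basis vector v_i, ℓ(v_i) = <v_i, a> is a linear equation in the a_j's. Collect the n equations into a matrix system V a = ℓ, where row i of V is v_i (expressed in the standard basis). Since V is invertible (lower-triangular with 1s on the diagonal, up to permutation), solve by back-substitution:
  V =
[[-1, 0, 1],
 [1, 1, 0],
 [1, 0, 0]]
  V a = (-1, 0, 1)
Solving gives a = (1, -1, 0).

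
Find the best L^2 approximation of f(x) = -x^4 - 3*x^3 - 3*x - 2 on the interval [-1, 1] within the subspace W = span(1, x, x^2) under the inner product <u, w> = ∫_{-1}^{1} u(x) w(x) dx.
g(x) = -6*x^2/7 - 24*x/5 - 67/35

The best approximation g ∈ W is the orthogonal projection of f onto W. Writing g = a_0 + a_1 x + a_2 x^2, the coefficients solve the normal equations G · a = b where
  G_{ij} = <φ_i, φ_j> and b_i = <f, φ_i>, with φ_0 = 1, φ_1 = x, φ_2 = x^2.
G =
  [2, 0, 2/3]
  [0, 2/3, 0]
  [2/3, 0, 2/5],
b = (-22/5, -16/5, -34/21).
Solving gives a_0 = -67/35, a_1 = -24/5, a_2 = -6/7, so
  g(x) = -6*x^2/7 - 24*x/5 - 67/35.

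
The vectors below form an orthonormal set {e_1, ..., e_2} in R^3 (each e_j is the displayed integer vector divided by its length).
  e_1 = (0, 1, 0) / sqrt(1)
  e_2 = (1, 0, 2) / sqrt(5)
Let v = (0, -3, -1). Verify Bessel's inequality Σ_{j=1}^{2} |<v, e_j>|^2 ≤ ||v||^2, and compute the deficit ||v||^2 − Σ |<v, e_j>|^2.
Σ |<v, e_j>|^2 = 49/5; ||v||^2 = 10; deficit = 1/5

Write each e_j = u_j / sqrt(<u_j, u_j>) where u_j is the displayed integer vector. Then <v, e_j> = <v, u_j> / sqrt(<u_j, u_j>), so |<v, e_j>|^2 = <v, u_j>^2 / <u_j, u_j>.
Coefficients: <v, e_1> = -3/sqrt(1), <v, e_2> = -2/sqrt(5).
Square and sum: Σ |<v, e_j>|^2 = 49/5.
Compute ||v||^2 = v·v = 10.
Deficit = 10 − 49/5 = 1/5 ≥ 0, confirming Bessel's inequality. (The deficit equals ||v − Σ <v,e_j> e_j||^2, the squared distance from v to span{e_j}.)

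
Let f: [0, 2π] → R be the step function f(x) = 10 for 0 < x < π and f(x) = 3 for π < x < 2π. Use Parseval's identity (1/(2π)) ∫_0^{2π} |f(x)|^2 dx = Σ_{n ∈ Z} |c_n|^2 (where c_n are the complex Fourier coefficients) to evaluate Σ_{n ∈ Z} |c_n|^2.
Σ |c_n|^2 = 109/2

Parseval equates the L^2 energy of f (normalised by 1/(2π)) with the ℓ^2 sum of its Fourier coefficients: (1/(2π)) ∫_0^{2π} |f|^2 = Σ |c_n|^2.
Compute the left side: (1/(2π)) [∫_0^π 10^2 dx + ∫_π^{2π} 3^2 dx] = (1/(2π)) · (100π + 9π) = (100 + 9)/2 = 109/2.
So Σ_{n ∈ Z} |c_n|^2 = 109/2.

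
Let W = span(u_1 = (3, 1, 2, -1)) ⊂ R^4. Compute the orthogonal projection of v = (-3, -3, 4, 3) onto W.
proj_W(v) = (-7/5, -7/15, -14/15, 7/15)

Set up U = [u_1 | ... | u_1] ∈ R^(4×1). The projector onto W = col(U) is P = U (U^T U)^(-1) U^T.
Compute U^T U =
  [15],
and U^T v = (-7).
Solve U^T U · c = U^T v for the coefficients: c = (-7/15). The projection is proj_W(v) = U c.
Check: (v - proj_W(v)) · u_1 = 0  (should be 0).
Result: proj_W(v) = (-7/5, -7/15, -14/15, 7/15).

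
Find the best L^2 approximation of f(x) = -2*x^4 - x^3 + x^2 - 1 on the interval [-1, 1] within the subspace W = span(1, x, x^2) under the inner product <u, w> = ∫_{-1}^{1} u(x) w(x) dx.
g(x) = -5*x^2/7 - 3*x/5 - 29/35

The best approximation g ∈ W is the orthogonal projection of f onto W. Writing g = a_0 + a_1 x + a_2 x^2, the coefficients solve the normal equations G · a = b where
  G_{ij} = <φ_i, φ_j> and b_i = <f, φ_i>, with φ_0 = 1, φ_1 = x, φ_2 = x^2.
G =
  [2, 0, 2/3]
  [0, 2/3, 0]
  [2/3, 0, 2/5],
b = (-32/15, -2/5, -88/105).
Solving gives a_0 = -29/35, a_1 = -3/5, a_2 = -5/7, so
  g(x) = -5*x^2/7 - 3*x/5 - 29/35.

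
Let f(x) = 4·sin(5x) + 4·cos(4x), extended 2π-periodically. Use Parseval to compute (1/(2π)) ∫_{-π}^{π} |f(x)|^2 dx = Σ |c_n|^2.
Σ |c_n|^2 = 16

Expand |f|^2 and use orthogonality of {sin(nx), cos(mx)} on [-π, π]:
  ∫_{-π}^{π} sin(nx)^2 dx = π, ∫ cos(mx)^2 dx = π, and cross terms integrate to 0.
So ∫_{-π}^{π} f(x)^2 dx = 4^2 · π + 4^2 · π = (16 + 16)π.
Divide by 2π: (16 + 16)/2 = 16.
By Parseval, this equals Σ |c_n|^2.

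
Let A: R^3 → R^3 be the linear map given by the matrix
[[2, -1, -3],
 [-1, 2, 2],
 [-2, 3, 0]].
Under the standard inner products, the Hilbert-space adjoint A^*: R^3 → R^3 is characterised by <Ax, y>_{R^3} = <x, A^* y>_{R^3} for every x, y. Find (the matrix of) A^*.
A^* = A^T =
[[2, -1, -2],
 [-1, 2, 3],
 [-3, 2, 0]]

For real matrices with standard dot products, the defining identity <Ax, y> = <x, A^* y> gives (Ax)^T y = x^T (A^*) y, i.e. x^T A^T y = x^T (A^*) y. Since this holds for all x, y, we must have A^* = A^T. Therefore
A^* =
[[2, -1, -2],
 [-1, 2, 3],
 [-3, 2, 0]].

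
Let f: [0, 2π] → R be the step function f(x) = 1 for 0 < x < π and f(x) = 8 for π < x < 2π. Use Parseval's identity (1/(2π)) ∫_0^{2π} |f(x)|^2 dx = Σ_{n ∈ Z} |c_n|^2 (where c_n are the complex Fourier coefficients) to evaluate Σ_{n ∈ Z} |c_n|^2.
Σ |c_n|^2 = 65/2

Parseval equates the L^2 energy of f (normalised by 1/(2π)) with the ℓ^2 sum of its Fourier coefficients: (1/(2π)) ∫_0^{2π} |f|^2 = Σ |c_n|^2.
Compute the left side: (1/(2π)) [∫_0^π 1^2 dx + ∫_π^{2π} 8^2 dx] = (1/(2π)) · (1π + 64π) = (1 + 64)/2 = 65/2.
So Σ_{n ∈ Z} |c_n|^2 = 65/2.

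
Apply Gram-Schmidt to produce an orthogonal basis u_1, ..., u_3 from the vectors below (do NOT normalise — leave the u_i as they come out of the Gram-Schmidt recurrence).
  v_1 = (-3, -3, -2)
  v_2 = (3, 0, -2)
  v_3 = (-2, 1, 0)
Orthogonal basis:
  u_1 = (-3, -3, -2)
  u_2 = (51/22, -15/22, -27/11)
  u_3 = (-16/29, 32/29, -24/29)

Apply the Gram-Schmidt recurrence
  u_1 = v_1
  u_i = v_i − Σ_{j<i} ((v_i · u_j) / (u_j · u_j)) · u_j.

Step by step this gives:
  u_1 = (-3, -3, -2)
  u_2 = (51/22, -15/22, -27/11)
  u_3 = (-16/29, 32/29, -24/29)

Orthogonality check:
  u_2 · u_1 = 0 (should be 0)
  u_3 · u_1 = 0 (should be 0)
  u_3 · u_2 = 0 (should be 0)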